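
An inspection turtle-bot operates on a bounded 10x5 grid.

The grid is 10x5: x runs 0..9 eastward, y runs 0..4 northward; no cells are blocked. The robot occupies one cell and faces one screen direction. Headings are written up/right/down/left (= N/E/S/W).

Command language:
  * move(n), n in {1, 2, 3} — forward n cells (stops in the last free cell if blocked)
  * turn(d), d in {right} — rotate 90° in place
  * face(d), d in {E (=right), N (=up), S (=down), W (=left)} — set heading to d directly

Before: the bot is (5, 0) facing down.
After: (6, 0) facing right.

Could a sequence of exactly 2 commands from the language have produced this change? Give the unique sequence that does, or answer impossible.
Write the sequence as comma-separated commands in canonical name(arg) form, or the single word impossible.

key: position moved to (6,0) AND the heading swung to E — translation plus rotation needed
from: (5, 0) facing down
1. face(E) → (5, 0) facing right
2. move(1) → (6, 0) facing right
no rival 2-sequence matches.

face(E), move(1)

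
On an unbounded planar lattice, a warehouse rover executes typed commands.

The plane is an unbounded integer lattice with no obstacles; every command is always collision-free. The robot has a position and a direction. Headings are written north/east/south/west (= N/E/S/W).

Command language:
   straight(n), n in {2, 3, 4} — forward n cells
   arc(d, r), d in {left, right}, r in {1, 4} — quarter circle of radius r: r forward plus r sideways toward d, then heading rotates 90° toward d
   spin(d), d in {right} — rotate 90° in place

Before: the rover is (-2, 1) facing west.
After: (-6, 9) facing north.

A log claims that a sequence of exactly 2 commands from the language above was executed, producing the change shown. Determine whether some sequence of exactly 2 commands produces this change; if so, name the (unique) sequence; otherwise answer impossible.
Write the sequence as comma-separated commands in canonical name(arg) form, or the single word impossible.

key: order matters: swapping arc(right, 4) and straight(4) lands elsewhere
initial: (-2, 1) facing west
t=1 arc(right, 4) ⇒ (-6, 5) facing north
t=2 straight(4) ⇒ (-6, 9) facing north
no other 2-command option fits: unique.

arc(right, 4), straight(4)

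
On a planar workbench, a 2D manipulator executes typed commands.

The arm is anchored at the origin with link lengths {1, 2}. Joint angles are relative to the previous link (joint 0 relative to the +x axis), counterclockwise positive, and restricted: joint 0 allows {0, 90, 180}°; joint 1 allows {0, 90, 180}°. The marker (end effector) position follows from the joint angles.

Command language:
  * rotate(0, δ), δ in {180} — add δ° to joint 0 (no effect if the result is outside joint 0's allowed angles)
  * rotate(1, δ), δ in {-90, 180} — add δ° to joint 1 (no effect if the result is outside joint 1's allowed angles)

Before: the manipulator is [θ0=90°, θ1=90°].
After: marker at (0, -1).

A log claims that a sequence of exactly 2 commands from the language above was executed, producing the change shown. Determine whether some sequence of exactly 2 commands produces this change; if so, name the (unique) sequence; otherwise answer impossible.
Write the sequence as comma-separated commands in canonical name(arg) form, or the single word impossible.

key: running rotate(1, 180) before rotate(1, -90) would end elsewhere — order is forced
start: [θ0=90°, θ1=90°]
[1] after rotate(1, -90): [θ0=90°, θ1=0°]
[2] after rotate(1, 180): [θ0=90°, θ1=180°]
uniquely the one of 9 2-step routes that fits.

rotate(1, -90), rotate(1, 180)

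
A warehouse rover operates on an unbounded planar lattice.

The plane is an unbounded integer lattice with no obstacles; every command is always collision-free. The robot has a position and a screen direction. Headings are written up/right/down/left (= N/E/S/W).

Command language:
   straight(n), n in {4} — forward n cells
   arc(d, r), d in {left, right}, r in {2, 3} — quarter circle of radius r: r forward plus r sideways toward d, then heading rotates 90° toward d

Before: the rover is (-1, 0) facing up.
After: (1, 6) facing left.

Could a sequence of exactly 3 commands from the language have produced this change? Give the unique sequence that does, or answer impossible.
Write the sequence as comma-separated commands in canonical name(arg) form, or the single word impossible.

key: order matters: swapping arc(right, 2) and arc(left, 2) lands elsewhere
start: (-1, 0) facing up
[1] after arc(right, 2): (1, 2) facing right
[2] after arc(left, 2): (3, 4) facing up
[3] after arc(left, 2): (1, 6) facing left
all 125 alternatives checked — unique.

arc(right, 2), arc(left, 2), arc(left, 2)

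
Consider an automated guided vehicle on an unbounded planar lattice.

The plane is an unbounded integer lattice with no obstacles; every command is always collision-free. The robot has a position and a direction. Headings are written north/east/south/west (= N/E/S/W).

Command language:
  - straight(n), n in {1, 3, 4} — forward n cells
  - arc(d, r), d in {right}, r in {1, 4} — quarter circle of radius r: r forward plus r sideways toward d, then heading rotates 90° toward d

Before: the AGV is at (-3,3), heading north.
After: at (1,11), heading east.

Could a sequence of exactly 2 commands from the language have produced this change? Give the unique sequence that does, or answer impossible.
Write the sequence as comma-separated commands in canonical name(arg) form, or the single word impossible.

straight(4), arc(right, 4)

key: cell and facing (now E) both changed — the 2 commands mix motion and turning
start: at (-3,3), heading north
[1] after straight(4): at (-3,7), heading north
[2] after arc(right, 4): at (1,11), heading east
all 25 alternatives checked — unique.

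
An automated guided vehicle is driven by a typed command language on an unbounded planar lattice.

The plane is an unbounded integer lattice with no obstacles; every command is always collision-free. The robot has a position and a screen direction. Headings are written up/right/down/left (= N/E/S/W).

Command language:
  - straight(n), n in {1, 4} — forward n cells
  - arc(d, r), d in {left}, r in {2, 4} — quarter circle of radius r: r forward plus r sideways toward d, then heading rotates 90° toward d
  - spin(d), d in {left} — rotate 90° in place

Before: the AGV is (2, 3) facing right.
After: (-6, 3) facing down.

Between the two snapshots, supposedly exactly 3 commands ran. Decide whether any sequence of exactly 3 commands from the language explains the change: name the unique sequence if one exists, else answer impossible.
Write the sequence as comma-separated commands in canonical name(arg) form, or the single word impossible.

spin(left), arc(left, 4), arc(left, 4)

key: order matters: swapping spin(left) and arc(left, 4) lands elsewhere
start: (2, 3) facing right
[1] after spin(left): (2, 3) facing up
[2] after arc(left, 4): (-2, 7) facing left
[3] after arc(left, 4): (-6, 3) facing down
all 125 alternatives checked — unique.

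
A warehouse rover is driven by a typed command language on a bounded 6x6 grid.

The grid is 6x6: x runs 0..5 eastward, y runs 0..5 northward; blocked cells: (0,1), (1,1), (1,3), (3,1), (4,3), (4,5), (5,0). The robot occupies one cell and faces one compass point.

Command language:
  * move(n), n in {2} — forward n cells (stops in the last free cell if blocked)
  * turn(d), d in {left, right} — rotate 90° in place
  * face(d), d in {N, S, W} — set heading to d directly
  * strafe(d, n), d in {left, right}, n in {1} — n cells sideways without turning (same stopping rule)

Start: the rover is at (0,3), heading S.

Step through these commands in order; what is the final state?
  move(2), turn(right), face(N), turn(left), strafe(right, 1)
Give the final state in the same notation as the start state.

begin: at (0,3), heading S
[1] after move(2): at (0,2), heading S
[2] after turn(right): at (0,2), heading W
[3] after face(N): at (0,2), heading N
[4] after turn(left): at (0,2), heading W
[5] after strafe(right, 1): at (0,3), heading W

at (0,3), heading W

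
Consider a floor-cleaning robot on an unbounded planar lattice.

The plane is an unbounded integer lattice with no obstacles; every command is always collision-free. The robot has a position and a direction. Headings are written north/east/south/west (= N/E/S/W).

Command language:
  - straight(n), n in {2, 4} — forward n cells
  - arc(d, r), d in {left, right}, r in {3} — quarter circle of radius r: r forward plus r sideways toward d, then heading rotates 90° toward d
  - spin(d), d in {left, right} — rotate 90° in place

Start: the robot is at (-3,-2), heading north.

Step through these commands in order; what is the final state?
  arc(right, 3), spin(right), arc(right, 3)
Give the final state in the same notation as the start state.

at (-3,-2), heading west

start: at (-3,-2), heading north
[1] after arc(right, 3): at (0,1), heading east
[2] after spin(right): at (0,1), heading south
[3] after arc(right, 3): at (-3,-2), heading west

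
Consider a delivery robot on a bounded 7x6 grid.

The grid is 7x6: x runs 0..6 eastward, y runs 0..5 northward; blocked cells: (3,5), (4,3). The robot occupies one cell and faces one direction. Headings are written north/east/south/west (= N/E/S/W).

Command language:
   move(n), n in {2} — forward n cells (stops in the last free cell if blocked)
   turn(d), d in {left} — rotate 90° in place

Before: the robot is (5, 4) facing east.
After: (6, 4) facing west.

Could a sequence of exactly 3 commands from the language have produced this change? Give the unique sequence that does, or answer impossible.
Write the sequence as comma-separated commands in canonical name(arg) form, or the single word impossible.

move(2), turn(left), turn(left)

key: running turn(left) before move(2) would end elsewhere — order is forced
t0: (5, 4) facing east
[1] after move(2): (6, 4) facing east
[2] after turn(left): (6, 4) facing north
[3] after turn(left): (6, 4) facing west
uniquely the one of 8 3-step routes that fits.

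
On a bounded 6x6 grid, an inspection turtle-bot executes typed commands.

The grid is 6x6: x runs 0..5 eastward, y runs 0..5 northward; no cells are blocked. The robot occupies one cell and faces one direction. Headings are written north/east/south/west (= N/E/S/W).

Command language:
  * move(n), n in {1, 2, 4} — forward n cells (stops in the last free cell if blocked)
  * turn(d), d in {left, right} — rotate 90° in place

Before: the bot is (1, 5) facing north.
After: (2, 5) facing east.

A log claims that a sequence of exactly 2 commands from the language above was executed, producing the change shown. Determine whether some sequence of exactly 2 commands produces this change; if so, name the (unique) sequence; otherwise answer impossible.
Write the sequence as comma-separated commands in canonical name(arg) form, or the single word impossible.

key: running move(1) before turn(right) would end elsewhere — order is forced
t0: (1, 5) facing north
step 1 (turn(right)): (1, 5) facing east
step 2 (move(1)): (2, 5) facing east
no other 2-command option fits: unique.

turn(right), move(1)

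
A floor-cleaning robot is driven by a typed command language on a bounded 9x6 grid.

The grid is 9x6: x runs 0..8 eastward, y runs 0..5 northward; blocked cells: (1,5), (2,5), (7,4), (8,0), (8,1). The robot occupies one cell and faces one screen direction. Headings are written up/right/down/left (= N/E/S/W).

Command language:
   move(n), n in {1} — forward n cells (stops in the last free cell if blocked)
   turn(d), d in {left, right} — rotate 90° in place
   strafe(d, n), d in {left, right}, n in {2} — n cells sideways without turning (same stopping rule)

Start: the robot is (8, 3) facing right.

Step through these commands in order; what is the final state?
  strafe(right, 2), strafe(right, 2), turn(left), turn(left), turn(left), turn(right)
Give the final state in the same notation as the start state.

(8, 2) facing left

from: (8, 3) facing right
step 1 (strafe(right, 2)): (8, 2) facing right
step 2 (strafe(right, 2)): (8, 2) facing right
step 3 (turn(left)): (8, 2) facing up
step 4 (turn(left)): (8, 2) facing left
step 5 (turn(left)): (8, 2) facing down
step 6 (turn(right)): (8, 2) facing left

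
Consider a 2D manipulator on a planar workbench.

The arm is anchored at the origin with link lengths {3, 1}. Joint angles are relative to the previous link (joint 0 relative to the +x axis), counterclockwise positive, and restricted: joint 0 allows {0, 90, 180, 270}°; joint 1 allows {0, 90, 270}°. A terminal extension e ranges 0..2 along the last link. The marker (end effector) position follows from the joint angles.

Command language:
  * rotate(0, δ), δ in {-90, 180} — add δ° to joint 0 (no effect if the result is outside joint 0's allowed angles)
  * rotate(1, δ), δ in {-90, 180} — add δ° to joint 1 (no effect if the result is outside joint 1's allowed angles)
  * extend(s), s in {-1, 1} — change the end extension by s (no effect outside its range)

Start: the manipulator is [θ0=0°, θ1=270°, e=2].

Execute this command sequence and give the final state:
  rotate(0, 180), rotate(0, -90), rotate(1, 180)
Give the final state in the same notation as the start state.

from: [θ0=0°, θ1=270°, e=2]
t=1 rotate(0, 180) ⇒ [θ0=180°, θ1=270°, e=2]
t=2 rotate(0, -90) ⇒ [θ0=90°, θ1=270°, e=2]
t=3 rotate(1, 180) ⇒ [θ0=90°, θ1=90°, e=2]

[θ0=90°, θ1=90°, e=2]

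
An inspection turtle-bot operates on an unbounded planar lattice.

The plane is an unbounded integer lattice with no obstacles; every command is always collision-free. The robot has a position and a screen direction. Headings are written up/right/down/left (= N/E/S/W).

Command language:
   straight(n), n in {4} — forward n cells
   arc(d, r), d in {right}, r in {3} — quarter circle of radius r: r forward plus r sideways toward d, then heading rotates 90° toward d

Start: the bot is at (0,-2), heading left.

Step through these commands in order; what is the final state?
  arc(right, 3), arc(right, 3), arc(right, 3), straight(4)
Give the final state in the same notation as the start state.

at (3,-3), heading down

t0: at (0,-2), heading left
t=1 arc(right, 3) ⇒ at (-3,1), heading up
t=2 arc(right, 3) ⇒ at (0,4), heading right
t=3 arc(right, 3) ⇒ at (3,1), heading down
t=4 straight(4) ⇒ at (3,-3), heading down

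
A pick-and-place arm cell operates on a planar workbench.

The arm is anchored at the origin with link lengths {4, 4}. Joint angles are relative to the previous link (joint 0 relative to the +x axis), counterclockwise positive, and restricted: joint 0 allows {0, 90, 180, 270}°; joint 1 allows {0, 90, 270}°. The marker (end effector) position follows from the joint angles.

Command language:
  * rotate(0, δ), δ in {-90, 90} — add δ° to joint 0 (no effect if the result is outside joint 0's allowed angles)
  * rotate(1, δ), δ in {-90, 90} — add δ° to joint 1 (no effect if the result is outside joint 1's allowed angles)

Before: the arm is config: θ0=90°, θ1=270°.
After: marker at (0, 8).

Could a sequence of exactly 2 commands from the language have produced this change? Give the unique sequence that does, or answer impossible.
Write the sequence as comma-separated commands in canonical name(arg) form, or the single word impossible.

rotate(1, -90), rotate(1, 90)

key: order matters: swapping rotate(1, -90) and rotate(1, 90) lands elsewhere
start: config: θ0=90°, θ1=270°
1. rotate(1, -90) → config: θ0=90°, θ1=270°
2. rotate(1, 90) → config: θ0=90°, θ1=0°
all 16 alternatives checked — unique.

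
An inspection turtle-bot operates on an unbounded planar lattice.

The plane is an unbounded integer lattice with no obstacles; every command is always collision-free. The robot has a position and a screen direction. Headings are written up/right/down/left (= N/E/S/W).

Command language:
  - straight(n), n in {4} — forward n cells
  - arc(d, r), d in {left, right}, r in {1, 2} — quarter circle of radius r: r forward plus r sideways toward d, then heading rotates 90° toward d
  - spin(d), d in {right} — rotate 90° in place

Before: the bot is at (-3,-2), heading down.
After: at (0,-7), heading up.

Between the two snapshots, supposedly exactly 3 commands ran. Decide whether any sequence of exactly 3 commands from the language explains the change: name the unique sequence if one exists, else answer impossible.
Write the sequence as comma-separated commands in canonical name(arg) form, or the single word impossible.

straight(4), arc(left, 2), arc(left, 1)

key: position moved to (0,-7) AND the heading swung to N — translation plus rotation needed
initial: at (-3,-2), heading down
step 1 (straight(4)): at (-3,-6), heading down
step 2 (arc(left, 2)): at (-1,-8), heading right
step 3 (arc(left, 1)): at (0,-7), heading up
no rival 3-sequence matches.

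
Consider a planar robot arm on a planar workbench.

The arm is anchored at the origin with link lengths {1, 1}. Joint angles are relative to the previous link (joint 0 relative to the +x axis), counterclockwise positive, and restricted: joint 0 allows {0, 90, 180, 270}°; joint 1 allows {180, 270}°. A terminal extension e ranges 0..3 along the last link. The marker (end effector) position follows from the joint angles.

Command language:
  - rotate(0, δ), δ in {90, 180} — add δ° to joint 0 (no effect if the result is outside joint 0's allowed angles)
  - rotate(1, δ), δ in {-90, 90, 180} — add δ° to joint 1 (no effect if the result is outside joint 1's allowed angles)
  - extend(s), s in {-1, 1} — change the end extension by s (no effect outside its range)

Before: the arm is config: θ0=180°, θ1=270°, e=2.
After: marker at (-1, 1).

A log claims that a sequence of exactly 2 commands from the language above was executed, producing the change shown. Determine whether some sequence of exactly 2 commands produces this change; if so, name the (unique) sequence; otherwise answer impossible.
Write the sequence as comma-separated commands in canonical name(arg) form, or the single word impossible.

t0: config: θ0=180°, θ1=270°, e=2
[1] after extend(-1): config: θ0=180°, θ1=270°, e=1
[2] after extend(-1): config: θ0=180°, θ1=270°, e=0
no rival 2-sequence matches.

extend(-1), extend(-1)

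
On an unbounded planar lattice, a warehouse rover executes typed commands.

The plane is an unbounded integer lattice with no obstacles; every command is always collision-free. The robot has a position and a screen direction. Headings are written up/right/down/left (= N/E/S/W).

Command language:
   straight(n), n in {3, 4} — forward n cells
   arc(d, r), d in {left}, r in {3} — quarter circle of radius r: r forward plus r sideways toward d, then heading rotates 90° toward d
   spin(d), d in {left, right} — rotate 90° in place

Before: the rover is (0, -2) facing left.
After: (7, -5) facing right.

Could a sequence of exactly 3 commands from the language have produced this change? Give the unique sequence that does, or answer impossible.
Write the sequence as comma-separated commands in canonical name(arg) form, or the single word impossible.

spin(left), arc(left, 3), straight(4)

key: position moved to (7,-5) AND the heading swung to E — translation plus rotation needed
begin: (0, -2) facing left
[1] after spin(left): (0, -2) facing down
[2] after arc(left, 3): (3, -5) facing right
[3] after straight(4): (7, -5) facing right
uniquely the one of 125 3-step routes that fits.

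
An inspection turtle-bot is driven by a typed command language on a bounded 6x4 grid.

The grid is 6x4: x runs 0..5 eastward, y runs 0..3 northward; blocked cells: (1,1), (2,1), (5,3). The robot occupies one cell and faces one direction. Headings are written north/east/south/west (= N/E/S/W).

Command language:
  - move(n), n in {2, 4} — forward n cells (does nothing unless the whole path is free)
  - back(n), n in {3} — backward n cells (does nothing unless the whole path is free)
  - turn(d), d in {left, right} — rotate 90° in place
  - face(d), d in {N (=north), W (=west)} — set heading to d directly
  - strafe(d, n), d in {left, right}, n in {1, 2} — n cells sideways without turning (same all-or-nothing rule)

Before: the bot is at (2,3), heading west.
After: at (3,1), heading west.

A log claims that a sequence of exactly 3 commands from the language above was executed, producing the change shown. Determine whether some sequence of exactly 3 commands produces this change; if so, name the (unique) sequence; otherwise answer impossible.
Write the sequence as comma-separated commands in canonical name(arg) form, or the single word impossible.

key: order matters: swapping move(2) and strafe(left, 2) lands elsewhere
from: at (2,3), heading west
step 1 (move(2)): at (0,3), heading west
step 2 (back(3)): at (3,3), heading west
step 3 (strafe(left, 2)): at (3,1), heading west
all 1331 alternatives checked — unique.

move(2), back(3), strafe(left, 2)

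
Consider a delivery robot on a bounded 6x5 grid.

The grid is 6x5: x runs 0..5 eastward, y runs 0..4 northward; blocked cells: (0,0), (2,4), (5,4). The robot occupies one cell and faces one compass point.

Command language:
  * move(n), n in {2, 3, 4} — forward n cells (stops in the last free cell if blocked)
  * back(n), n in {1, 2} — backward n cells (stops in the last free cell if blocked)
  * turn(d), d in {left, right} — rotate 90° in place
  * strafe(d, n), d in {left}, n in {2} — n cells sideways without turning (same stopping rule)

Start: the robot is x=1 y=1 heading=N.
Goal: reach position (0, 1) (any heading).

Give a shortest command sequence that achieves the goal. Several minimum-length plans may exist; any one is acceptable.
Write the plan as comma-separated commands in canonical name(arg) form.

begin: x=1 y=1 heading=N
t=1 strafe(left, 2) ⇒ x=0 y=1 heading=N
no 0-step plan works, so 1 is optimal.

strafe(left, 2)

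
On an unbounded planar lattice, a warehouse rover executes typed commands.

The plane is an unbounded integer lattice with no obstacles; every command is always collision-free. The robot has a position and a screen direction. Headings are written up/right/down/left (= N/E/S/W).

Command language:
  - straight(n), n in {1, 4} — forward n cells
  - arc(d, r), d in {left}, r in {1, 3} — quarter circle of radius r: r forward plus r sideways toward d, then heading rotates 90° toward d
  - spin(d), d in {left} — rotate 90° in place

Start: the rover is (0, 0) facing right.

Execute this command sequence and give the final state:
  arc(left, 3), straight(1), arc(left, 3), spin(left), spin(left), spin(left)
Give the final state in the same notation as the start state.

initial: (0, 0) facing right
t=1 arc(left, 3) ⇒ (3, 3) facing up
t=2 straight(1) ⇒ (3, 4) facing up
t=3 arc(left, 3) ⇒ (0, 7) facing left
t=4 spin(left) ⇒ (0, 7) facing down
t=5 spin(left) ⇒ (0, 7) facing right
t=6 spin(left) ⇒ (0, 7) facing up

(0, 7) facing up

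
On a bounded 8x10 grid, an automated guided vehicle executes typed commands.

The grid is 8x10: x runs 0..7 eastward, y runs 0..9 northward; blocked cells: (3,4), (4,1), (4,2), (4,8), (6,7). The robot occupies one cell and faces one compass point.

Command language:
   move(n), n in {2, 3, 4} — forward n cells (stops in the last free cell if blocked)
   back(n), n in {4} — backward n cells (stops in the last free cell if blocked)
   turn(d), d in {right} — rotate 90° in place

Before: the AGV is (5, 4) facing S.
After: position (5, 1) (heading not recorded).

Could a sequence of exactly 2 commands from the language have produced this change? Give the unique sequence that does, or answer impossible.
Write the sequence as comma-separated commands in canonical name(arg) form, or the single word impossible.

key: order matters: swapping move(3) and turn(right) lands elsewhere
t0: (5, 4) facing S
t=1 move(3) ⇒ (5, 1) facing S
t=2 turn(right) ⇒ (5, 1) facing W
no rival 2-sequence matches.

move(3), turn(right)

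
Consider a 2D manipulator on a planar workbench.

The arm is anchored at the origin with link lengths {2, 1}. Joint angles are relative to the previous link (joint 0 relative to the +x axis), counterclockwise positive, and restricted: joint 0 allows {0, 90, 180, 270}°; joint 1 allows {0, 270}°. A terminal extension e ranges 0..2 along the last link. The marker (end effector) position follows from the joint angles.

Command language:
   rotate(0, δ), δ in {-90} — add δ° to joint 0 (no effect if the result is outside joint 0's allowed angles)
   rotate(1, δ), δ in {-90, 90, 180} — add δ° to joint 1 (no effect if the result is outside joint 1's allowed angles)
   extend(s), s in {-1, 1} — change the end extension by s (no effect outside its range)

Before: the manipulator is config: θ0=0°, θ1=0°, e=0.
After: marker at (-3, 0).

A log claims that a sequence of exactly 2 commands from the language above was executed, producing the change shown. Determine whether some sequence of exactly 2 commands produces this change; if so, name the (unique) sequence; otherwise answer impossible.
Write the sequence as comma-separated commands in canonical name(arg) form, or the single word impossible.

initial: config: θ0=0°, θ1=0°, e=0
1. rotate(0, -90) → config: θ0=270°, θ1=0°, e=0
2. rotate(0, -90) → config: θ0=180°, θ1=0°, e=0
uniquely the one of 36 2-step routes that fits.

rotate(0, -90), rotate(0, -90)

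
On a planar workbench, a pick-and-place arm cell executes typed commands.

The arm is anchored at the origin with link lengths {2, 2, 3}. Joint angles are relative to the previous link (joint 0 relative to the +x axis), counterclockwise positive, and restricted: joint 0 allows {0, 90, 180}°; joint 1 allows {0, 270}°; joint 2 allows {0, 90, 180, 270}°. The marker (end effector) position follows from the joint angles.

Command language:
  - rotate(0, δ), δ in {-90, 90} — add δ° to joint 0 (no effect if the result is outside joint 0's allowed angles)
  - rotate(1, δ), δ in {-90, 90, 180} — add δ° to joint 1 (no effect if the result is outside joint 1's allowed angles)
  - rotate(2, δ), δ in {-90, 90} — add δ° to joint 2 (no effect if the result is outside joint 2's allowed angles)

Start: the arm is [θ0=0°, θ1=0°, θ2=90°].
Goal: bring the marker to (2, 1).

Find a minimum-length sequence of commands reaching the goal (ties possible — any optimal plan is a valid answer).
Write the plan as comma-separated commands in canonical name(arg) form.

rotate(1, -90), rotate(2, 90)

t0: [θ0=0°, θ1=0°, θ2=90°]
[1] after rotate(1, -90): [θ0=0°, θ1=270°, θ2=90°]
[2] after rotate(2, 90): [θ0=0°, θ1=270°, θ2=180°]
nothing shorter than 2 reaches the goal.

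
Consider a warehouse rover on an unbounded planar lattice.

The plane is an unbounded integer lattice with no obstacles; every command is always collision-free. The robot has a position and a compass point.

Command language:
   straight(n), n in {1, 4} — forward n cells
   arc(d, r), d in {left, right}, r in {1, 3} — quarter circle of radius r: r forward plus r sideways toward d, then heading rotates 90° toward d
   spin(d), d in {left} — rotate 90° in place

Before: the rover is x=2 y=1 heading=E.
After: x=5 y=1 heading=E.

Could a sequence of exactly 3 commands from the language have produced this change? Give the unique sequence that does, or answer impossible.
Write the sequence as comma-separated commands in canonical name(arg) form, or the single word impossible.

straight(1), straight(1), straight(1)

key: heading stays E — no command in the sequence turns
t0: x=2 y=1 heading=E
1. straight(1) → x=3 y=1 heading=E
2. straight(1) → x=4 y=1 heading=E
3. straight(1) → x=5 y=1 heading=E
no rival 3-sequence matches.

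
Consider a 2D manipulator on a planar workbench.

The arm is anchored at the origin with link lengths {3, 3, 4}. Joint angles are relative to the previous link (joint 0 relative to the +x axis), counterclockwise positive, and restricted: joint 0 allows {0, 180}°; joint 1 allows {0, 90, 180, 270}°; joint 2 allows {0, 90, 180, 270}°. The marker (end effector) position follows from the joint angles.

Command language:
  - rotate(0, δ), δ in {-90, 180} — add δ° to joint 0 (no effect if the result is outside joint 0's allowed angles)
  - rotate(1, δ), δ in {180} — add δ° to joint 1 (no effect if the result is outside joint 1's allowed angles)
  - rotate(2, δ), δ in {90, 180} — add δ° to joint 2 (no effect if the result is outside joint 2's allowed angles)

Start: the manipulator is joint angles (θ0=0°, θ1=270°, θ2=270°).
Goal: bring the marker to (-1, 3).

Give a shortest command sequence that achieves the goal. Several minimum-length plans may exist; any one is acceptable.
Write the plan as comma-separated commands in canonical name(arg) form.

rotate(2, 180), rotate(1, 180)

begin: joint angles (θ0=0°, θ1=270°, θ2=270°)
1. rotate(2, 180) → joint angles (θ0=0°, θ1=270°, θ2=90°)
2. rotate(1, 180) → joint angles (θ0=0°, θ1=90°, θ2=90°)
no 1-step plan works, so 2 is optimal.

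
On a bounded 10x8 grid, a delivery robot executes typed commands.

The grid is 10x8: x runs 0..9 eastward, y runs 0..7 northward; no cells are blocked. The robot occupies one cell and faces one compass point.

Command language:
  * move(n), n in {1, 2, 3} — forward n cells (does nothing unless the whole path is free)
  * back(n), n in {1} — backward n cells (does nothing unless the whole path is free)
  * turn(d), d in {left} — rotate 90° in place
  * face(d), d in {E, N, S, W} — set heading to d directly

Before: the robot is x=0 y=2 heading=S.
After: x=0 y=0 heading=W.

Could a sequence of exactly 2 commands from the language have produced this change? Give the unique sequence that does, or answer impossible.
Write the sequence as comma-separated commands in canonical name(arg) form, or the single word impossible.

move(2), face(W)

key: order matters: swapping move(2) and face(W) lands elsewhere
begin: x=0 y=2 heading=S
[1] after move(2): x=0 y=0 heading=S
[2] after face(W): x=0 y=0 heading=W
uniquely the one of 81 2-step routes that fits.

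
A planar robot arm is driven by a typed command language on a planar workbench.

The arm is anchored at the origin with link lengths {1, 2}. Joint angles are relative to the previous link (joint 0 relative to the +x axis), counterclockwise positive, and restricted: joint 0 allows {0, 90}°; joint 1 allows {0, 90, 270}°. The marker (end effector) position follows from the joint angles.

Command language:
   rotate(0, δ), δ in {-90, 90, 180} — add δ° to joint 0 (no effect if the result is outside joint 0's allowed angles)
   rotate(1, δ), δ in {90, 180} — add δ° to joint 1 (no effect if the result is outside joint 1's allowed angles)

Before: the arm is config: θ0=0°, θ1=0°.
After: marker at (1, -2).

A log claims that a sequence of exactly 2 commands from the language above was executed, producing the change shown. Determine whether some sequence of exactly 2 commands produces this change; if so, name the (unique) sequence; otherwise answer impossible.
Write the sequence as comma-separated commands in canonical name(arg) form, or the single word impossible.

rotate(1, 90), rotate(1, 180)

key: order matters: swapping rotate(1, 90) and rotate(1, 180) lands elsewhere
begin: config: θ0=0°, θ1=0°
[1] after rotate(1, 90): config: θ0=0°, θ1=90°
[2] after rotate(1, 180): config: θ0=0°, θ1=270°
no rival 2-sequence matches.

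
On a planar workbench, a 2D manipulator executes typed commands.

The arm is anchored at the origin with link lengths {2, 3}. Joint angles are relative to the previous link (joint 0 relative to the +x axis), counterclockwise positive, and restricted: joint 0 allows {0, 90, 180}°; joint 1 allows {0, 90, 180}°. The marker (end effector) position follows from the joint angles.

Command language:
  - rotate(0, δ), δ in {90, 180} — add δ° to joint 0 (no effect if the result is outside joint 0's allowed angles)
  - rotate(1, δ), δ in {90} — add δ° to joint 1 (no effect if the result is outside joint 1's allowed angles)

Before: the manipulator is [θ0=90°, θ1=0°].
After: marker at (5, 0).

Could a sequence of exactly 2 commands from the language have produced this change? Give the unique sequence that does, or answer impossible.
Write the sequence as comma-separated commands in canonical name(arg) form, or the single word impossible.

key: order matters: swapping rotate(0, 90) and rotate(0, 180) lands elsewhere
start: [θ0=90°, θ1=0°]
step 1 (rotate(0, 90)): [θ0=180°, θ1=0°]
step 2 (rotate(0, 180)): [θ0=0°, θ1=0°]
no rival 2-sequence matches.

rotate(0, 90), rotate(0, 180)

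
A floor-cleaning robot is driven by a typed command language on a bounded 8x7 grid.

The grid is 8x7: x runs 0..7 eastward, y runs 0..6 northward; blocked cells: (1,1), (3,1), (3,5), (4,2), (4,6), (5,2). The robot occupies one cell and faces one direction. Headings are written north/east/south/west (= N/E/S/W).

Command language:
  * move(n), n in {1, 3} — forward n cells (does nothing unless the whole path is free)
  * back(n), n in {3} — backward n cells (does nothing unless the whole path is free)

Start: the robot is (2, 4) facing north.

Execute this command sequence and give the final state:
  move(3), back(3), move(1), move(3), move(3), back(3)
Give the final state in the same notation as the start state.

(2, 2) facing north

t0: (2, 4) facing north
t=1 move(3) ⇒ (2, 4) facing north
t=2 back(3) ⇒ (2, 1) facing north
t=3 move(1) ⇒ (2, 2) facing north
t=4 move(3) ⇒ (2, 5) facing north
t=5 move(3) ⇒ (2, 5) facing north
t=6 back(3) ⇒ (2, 2) facing north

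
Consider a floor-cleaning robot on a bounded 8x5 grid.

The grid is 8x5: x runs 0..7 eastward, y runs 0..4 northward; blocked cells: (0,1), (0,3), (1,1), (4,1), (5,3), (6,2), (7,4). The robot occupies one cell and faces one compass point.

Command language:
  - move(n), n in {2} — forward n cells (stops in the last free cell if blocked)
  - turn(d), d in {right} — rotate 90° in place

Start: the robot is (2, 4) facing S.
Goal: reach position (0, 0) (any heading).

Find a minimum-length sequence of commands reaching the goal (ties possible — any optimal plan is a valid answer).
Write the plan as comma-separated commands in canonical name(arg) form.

move(2), move(2), turn(right), move(2)

start: (2, 4) facing S
t=1 move(2) ⇒ (2, 2) facing S
t=2 move(2) ⇒ (2, 0) facing S
t=3 turn(right) ⇒ (2, 0) facing W
t=4 move(2) ⇒ (0, 0) facing W
no 3-step plan works, so 4 is optimal.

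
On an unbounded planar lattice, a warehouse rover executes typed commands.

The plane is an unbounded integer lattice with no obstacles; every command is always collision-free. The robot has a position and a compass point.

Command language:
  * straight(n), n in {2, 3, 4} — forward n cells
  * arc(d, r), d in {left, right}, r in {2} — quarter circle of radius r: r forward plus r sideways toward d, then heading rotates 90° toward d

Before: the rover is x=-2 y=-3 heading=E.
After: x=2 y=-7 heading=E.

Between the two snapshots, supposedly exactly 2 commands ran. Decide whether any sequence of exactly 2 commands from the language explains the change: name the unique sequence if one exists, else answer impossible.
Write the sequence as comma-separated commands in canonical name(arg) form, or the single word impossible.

key: heading stays E — rotations cancel among the 2 commands
t0: x=-2 y=-3 heading=E
t=1 arc(right, 2) ⇒ x=0 y=-5 heading=S
t=2 arc(left, 2) ⇒ x=2 y=-7 heading=E
no rival 2-sequence matches.

arc(right, 2), arc(left, 2)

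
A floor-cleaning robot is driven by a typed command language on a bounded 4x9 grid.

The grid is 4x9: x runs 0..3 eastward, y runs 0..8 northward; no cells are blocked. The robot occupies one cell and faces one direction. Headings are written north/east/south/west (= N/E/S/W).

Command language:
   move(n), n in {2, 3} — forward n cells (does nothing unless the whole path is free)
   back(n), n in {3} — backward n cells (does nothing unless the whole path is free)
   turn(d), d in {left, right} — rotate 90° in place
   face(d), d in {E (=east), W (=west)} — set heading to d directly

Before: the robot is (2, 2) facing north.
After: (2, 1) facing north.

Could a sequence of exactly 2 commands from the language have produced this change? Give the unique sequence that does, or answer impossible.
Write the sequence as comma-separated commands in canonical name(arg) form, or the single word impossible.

move(2), back(3)

key: heading stays N — no command in the sequence turns
from: (2, 2) facing north
1. move(2) → (2, 4) facing north
2. back(3) → (2, 1) facing north
no other 2-command option fits: unique.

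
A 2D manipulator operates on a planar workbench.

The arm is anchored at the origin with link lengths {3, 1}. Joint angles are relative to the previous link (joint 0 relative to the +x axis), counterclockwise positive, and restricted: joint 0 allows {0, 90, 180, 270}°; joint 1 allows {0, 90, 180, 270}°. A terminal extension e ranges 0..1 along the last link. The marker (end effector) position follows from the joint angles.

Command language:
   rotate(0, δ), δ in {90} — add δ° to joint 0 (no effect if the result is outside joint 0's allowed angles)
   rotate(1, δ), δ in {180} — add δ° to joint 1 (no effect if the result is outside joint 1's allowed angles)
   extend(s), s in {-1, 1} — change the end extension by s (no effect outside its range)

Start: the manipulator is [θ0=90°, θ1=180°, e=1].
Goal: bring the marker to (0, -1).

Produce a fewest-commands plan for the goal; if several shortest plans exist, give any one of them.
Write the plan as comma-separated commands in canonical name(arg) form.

rotate(0, 90), rotate(0, 90)

start: [θ0=90°, θ1=180°, e=1]
t=1 rotate(0, 90) ⇒ [θ0=180°, θ1=180°, e=1]
t=2 rotate(0, 90) ⇒ [θ0=270°, θ1=180°, e=1]
nothing shorter than 2 reaches the goal.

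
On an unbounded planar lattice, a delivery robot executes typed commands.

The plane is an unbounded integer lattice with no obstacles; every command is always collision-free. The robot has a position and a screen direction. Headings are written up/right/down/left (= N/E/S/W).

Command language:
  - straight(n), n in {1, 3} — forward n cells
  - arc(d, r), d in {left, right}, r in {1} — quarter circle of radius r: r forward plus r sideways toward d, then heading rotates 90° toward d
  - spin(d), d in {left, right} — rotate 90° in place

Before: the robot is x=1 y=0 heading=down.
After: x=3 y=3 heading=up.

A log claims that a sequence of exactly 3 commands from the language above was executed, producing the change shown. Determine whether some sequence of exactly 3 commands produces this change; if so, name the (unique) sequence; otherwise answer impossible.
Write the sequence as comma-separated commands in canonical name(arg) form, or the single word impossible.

key: cell and facing (now N) both changed — the 3 commands mix motion and turning
t0: x=1 y=0 heading=down
step 1 (arc(left, 1)): x=2 y=-1 heading=right
step 2 (arc(left, 1)): x=3 y=0 heading=up
step 3 (straight(3)): x=3 y=3 heading=up
uniquely the one of 216 3-step routes that fits.

arc(left, 1), arc(left, 1), straight(3)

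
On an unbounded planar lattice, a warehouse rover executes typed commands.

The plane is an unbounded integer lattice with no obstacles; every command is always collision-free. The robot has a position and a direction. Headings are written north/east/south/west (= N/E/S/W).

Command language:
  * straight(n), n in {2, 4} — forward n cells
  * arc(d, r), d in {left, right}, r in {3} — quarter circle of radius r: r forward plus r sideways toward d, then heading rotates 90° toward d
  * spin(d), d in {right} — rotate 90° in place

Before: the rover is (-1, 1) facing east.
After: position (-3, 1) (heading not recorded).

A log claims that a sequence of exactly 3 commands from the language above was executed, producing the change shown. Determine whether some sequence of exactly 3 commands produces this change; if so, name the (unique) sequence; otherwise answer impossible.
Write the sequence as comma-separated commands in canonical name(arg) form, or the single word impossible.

key: running straight(2) before spin(right) would end elsewhere — order is forced
start: (-1, 1) facing east
1. spin(right) → (-1, 1) facing south
2. spin(right) → (-1, 1) facing west
3. straight(2) → (-3, 1) facing west
uniquely the one of 125 3-step routes that fits.

spin(right), spin(right), straight(2)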